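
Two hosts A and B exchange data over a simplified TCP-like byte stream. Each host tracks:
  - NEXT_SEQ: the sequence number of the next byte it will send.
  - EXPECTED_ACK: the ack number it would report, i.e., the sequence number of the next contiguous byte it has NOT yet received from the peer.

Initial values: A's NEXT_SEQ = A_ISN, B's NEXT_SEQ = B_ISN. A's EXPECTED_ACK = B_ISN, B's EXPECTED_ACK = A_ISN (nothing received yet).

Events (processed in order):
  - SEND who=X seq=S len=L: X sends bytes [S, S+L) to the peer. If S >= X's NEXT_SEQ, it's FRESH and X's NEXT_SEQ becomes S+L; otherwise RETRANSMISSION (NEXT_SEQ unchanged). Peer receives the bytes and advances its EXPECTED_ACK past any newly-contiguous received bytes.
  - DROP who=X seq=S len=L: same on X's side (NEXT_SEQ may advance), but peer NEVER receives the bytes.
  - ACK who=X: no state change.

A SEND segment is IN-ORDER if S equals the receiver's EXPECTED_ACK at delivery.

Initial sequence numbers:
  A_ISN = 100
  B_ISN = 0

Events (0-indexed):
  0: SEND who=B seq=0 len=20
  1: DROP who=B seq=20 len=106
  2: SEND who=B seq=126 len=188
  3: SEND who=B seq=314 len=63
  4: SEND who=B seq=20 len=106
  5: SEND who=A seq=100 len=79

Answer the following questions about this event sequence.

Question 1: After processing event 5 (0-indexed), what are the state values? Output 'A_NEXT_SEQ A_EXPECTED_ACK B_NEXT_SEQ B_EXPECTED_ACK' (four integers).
After event 0: A_seq=100 A_ack=20 B_seq=20 B_ack=100
After event 1: A_seq=100 A_ack=20 B_seq=126 B_ack=100
After event 2: A_seq=100 A_ack=20 B_seq=314 B_ack=100
After event 3: A_seq=100 A_ack=20 B_seq=377 B_ack=100
After event 4: A_seq=100 A_ack=377 B_seq=377 B_ack=100
After event 5: A_seq=179 A_ack=377 B_seq=377 B_ack=179

179 377 377 179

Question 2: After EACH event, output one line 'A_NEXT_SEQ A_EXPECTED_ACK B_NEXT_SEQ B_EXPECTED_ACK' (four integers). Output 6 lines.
100 20 20 100
100 20 126 100
100 20 314 100
100 20 377 100
100 377 377 100
179 377 377 179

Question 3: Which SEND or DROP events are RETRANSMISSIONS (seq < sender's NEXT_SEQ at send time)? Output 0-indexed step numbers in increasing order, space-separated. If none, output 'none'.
Step 0: SEND seq=0 -> fresh
Step 1: DROP seq=20 -> fresh
Step 2: SEND seq=126 -> fresh
Step 3: SEND seq=314 -> fresh
Step 4: SEND seq=20 -> retransmit
Step 5: SEND seq=100 -> fresh

Answer: 4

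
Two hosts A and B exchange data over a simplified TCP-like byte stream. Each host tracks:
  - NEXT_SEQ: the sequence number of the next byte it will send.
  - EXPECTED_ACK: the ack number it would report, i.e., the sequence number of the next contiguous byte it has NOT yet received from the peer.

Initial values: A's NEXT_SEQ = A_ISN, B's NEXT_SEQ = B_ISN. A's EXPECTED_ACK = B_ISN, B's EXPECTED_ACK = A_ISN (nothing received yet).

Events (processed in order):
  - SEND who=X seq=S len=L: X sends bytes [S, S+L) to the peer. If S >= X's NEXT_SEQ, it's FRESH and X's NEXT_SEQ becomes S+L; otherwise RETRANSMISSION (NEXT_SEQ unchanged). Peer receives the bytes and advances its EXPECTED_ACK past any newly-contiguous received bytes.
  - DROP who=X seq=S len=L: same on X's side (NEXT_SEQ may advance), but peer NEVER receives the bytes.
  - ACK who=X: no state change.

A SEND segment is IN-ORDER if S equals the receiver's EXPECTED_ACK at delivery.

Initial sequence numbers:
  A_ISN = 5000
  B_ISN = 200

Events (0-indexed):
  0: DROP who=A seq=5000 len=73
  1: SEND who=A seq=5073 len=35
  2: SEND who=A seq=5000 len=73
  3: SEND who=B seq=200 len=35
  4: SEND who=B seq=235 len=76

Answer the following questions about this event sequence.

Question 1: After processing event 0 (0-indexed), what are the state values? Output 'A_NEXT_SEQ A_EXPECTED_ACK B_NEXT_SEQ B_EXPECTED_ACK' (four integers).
After event 0: A_seq=5073 A_ack=200 B_seq=200 B_ack=5000

5073 200 200 5000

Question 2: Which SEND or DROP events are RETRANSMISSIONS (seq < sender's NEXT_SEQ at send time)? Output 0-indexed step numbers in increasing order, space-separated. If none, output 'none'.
Step 0: DROP seq=5000 -> fresh
Step 1: SEND seq=5073 -> fresh
Step 2: SEND seq=5000 -> retransmit
Step 3: SEND seq=200 -> fresh
Step 4: SEND seq=235 -> fresh

Answer: 2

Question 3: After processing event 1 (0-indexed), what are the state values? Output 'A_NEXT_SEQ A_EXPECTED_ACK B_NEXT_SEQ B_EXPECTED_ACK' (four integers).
After event 0: A_seq=5073 A_ack=200 B_seq=200 B_ack=5000
After event 1: A_seq=5108 A_ack=200 B_seq=200 B_ack=5000

5108 200 200 5000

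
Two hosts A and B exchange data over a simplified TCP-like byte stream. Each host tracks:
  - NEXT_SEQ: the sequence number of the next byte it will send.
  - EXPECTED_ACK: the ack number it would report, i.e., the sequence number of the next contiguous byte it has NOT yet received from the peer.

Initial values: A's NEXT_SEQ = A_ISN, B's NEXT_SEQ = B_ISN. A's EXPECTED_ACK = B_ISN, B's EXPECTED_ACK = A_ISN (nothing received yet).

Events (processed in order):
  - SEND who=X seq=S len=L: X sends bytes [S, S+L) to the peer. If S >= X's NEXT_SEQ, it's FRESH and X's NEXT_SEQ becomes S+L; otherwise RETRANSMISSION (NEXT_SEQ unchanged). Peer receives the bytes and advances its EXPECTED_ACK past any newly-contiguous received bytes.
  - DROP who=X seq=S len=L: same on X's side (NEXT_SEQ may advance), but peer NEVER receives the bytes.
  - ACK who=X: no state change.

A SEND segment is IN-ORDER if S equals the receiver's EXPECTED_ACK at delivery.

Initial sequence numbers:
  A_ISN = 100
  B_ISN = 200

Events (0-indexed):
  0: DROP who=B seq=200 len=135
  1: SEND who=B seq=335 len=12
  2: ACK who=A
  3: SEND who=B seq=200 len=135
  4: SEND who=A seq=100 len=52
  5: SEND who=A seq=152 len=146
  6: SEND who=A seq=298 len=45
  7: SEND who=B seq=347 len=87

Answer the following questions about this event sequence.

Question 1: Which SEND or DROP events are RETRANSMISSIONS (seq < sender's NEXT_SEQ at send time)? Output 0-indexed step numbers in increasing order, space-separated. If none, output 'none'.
Answer: 3

Derivation:
Step 0: DROP seq=200 -> fresh
Step 1: SEND seq=335 -> fresh
Step 3: SEND seq=200 -> retransmit
Step 4: SEND seq=100 -> fresh
Step 5: SEND seq=152 -> fresh
Step 6: SEND seq=298 -> fresh
Step 7: SEND seq=347 -> fresh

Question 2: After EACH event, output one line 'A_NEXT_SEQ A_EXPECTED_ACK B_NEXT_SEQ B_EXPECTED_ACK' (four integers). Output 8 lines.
100 200 335 100
100 200 347 100
100 200 347 100
100 347 347 100
152 347 347 152
298 347 347 298
343 347 347 343
343 434 434 343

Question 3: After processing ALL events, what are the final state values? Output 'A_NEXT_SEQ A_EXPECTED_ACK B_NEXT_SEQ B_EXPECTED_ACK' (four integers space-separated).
Answer: 343 434 434 343

Derivation:
After event 0: A_seq=100 A_ack=200 B_seq=335 B_ack=100
After event 1: A_seq=100 A_ack=200 B_seq=347 B_ack=100
After event 2: A_seq=100 A_ack=200 B_seq=347 B_ack=100
After event 3: A_seq=100 A_ack=347 B_seq=347 B_ack=100
After event 4: A_seq=152 A_ack=347 B_seq=347 B_ack=152
After event 5: A_seq=298 A_ack=347 B_seq=347 B_ack=298
After event 6: A_seq=343 A_ack=347 B_seq=347 B_ack=343
After event 7: A_seq=343 A_ack=434 B_seq=434 B_ack=343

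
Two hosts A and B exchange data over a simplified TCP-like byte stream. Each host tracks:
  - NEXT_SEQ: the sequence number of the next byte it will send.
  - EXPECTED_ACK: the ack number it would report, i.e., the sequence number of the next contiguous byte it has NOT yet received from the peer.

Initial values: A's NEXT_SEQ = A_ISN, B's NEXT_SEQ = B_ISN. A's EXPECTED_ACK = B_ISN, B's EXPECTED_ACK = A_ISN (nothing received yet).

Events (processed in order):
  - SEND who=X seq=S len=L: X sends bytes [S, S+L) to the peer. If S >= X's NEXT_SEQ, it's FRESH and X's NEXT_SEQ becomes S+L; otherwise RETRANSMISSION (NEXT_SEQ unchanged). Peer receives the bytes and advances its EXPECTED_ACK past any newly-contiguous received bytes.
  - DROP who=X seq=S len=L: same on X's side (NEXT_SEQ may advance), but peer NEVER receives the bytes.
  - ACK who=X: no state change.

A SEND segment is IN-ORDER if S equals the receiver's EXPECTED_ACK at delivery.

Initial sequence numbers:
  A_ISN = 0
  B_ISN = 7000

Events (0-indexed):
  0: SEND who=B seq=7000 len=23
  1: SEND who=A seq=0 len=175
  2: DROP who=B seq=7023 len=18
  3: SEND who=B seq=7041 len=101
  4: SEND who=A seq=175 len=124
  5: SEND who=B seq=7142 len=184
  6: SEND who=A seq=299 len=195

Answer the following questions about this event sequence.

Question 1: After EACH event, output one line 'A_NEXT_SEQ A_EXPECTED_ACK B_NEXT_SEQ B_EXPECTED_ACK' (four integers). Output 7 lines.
0 7023 7023 0
175 7023 7023 175
175 7023 7041 175
175 7023 7142 175
299 7023 7142 299
299 7023 7326 299
494 7023 7326 494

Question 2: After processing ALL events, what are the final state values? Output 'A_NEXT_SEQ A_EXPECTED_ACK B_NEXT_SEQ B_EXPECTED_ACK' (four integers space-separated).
Answer: 494 7023 7326 494

Derivation:
After event 0: A_seq=0 A_ack=7023 B_seq=7023 B_ack=0
After event 1: A_seq=175 A_ack=7023 B_seq=7023 B_ack=175
After event 2: A_seq=175 A_ack=7023 B_seq=7041 B_ack=175
After event 3: A_seq=175 A_ack=7023 B_seq=7142 B_ack=175
After event 4: A_seq=299 A_ack=7023 B_seq=7142 B_ack=299
After event 5: A_seq=299 A_ack=7023 B_seq=7326 B_ack=299
After event 6: A_seq=494 A_ack=7023 B_seq=7326 B_ack=494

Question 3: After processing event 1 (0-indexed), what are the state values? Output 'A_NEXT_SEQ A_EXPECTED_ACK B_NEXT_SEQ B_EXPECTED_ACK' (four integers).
After event 0: A_seq=0 A_ack=7023 B_seq=7023 B_ack=0
After event 1: A_seq=175 A_ack=7023 B_seq=7023 B_ack=175

175 7023 7023 175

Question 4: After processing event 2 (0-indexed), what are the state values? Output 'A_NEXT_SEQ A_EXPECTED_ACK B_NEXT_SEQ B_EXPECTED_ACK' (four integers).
After event 0: A_seq=0 A_ack=7023 B_seq=7023 B_ack=0
After event 1: A_seq=175 A_ack=7023 B_seq=7023 B_ack=175
After event 2: A_seq=175 A_ack=7023 B_seq=7041 B_ack=175

175 7023 7041 175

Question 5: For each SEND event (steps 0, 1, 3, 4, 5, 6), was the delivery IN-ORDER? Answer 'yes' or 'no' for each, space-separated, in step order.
Step 0: SEND seq=7000 -> in-order
Step 1: SEND seq=0 -> in-order
Step 3: SEND seq=7041 -> out-of-order
Step 4: SEND seq=175 -> in-order
Step 5: SEND seq=7142 -> out-of-order
Step 6: SEND seq=299 -> in-order

Answer: yes yes no yes no yes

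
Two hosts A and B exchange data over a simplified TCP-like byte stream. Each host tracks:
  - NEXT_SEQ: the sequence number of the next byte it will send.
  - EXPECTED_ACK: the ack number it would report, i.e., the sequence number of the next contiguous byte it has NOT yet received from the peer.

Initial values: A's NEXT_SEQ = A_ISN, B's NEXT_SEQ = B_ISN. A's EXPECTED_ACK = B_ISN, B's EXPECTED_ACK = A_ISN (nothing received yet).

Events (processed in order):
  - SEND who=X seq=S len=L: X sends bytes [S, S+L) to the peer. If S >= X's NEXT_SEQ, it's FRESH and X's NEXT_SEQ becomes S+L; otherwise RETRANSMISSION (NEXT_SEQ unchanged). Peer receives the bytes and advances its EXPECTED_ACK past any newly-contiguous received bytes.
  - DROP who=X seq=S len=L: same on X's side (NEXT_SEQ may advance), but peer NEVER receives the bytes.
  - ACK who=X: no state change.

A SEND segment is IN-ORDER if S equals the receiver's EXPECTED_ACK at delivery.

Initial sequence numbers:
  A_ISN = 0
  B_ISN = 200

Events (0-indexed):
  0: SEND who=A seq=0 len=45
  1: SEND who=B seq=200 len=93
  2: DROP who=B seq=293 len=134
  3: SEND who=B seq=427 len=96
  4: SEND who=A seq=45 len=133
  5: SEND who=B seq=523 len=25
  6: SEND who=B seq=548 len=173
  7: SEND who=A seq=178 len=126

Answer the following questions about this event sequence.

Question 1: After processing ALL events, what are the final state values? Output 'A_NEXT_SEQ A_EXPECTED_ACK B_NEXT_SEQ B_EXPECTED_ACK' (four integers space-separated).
After event 0: A_seq=45 A_ack=200 B_seq=200 B_ack=45
After event 1: A_seq=45 A_ack=293 B_seq=293 B_ack=45
After event 2: A_seq=45 A_ack=293 B_seq=427 B_ack=45
After event 3: A_seq=45 A_ack=293 B_seq=523 B_ack=45
After event 4: A_seq=178 A_ack=293 B_seq=523 B_ack=178
After event 5: A_seq=178 A_ack=293 B_seq=548 B_ack=178
After event 6: A_seq=178 A_ack=293 B_seq=721 B_ack=178
After event 7: A_seq=304 A_ack=293 B_seq=721 B_ack=304

Answer: 304 293 721 304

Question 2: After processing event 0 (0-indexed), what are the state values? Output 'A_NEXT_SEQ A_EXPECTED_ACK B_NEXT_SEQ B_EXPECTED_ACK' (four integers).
After event 0: A_seq=45 A_ack=200 B_seq=200 B_ack=45

45 200 200 45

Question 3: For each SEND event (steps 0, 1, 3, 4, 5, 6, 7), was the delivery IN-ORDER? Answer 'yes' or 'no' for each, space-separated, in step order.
Answer: yes yes no yes no no yes

Derivation:
Step 0: SEND seq=0 -> in-order
Step 1: SEND seq=200 -> in-order
Step 3: SEND seq=427 -> out-of-order
Step 4: SEND seq=45 -> in-order
Step 5: SEND seq=523 -> out-of-order
Step 6: SEND seq=548 -> out-of-order
Step 7: SEND seq=178 -> in-order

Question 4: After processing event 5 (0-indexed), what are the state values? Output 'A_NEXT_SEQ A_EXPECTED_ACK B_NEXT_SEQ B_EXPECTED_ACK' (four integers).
After event 0: A_seq=45 A_ack=200 B_seq=200 B_ack=45
After event 1: A_seq=45 A_ack=293 B_seq=293 B_ack=45
After event 2: A_seq=45 A_ack=293 B_seq=427 B_ack=45
After event 3: A_seq=45 A_ack=293 B_seq=523 B_ack=45
After event 4: A_seq=178 A_ack=293 B_seq=523 B_ack=178
After event 5: A_seq=178 A_ack=293 B_seq=548 B_ack=178

178 293 548 178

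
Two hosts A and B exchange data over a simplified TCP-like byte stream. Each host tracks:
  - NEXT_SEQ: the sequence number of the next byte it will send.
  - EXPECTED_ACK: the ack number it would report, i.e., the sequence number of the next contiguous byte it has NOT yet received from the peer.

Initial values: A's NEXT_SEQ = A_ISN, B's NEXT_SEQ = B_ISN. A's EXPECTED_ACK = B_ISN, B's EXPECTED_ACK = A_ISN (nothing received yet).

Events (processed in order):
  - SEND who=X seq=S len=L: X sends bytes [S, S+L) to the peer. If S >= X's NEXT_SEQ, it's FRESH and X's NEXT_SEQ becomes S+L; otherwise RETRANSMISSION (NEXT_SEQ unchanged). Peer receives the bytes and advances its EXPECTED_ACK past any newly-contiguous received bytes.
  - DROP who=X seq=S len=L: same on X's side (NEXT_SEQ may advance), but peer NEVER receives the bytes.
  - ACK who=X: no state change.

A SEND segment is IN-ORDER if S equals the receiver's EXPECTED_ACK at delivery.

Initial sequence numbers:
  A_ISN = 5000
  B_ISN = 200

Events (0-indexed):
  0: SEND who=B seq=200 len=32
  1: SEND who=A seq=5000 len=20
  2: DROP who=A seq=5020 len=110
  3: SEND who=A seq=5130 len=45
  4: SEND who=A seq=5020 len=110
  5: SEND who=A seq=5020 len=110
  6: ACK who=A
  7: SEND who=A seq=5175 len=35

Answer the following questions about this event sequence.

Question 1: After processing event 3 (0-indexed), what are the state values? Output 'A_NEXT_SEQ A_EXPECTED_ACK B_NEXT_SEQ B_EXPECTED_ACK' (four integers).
After event 0: A_seq=5000 A_ack=232 B_seq=232 B_ack=5000
After event 1: A_seq=5020 A_ack=232 B_seq=232 B_ack=5020
After event 2: A_seq=5130 A_ack=232 B_seq=232 B_ack=5020
After event 3: A_seq=5175 A_ack=232 B_seq=232 B_ack=5020

5175 232 232 5020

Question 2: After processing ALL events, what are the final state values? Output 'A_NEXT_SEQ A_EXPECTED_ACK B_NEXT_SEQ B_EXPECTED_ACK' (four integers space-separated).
After event 0: A_seq=5000 A_ack=232 B_seq=232 B_ack=5000
After event 1: A_seq=5020 A_ack=232 B_seq=232 B_ack=5020
After event 2: A_seq=5130 A_ack=232 B_seq=232 B_ack=5020
After event 3: A_seq=5175 A_ack=232 B_seq=232 B_ack=5020
After event 4: A_seq=5175 A_ack=232 B_seq=232 B_ack=5175
After event 5: A_seq=5175 A_ack=232 B_seq=232 B_ack=5175
After event 6: A_seq=5175 A_ack=232 B_seq=232 B_ack=5175
After event 7: A_seq=5210 A_ack=232 B_seq=232 B_ack=5210

Answer: 5210 232 232 5210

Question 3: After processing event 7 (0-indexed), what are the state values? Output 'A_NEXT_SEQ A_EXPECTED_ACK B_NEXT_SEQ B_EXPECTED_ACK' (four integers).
After event 0: A_seq=5000 A_ack=232 B_seq=232 B_ack=5000
After event 1: A_seq=5020 A_ack=232 B_seq=232 B_ack=5020
After event 2: A_seq=5130 A_ack=232 B_seq=232 B_ack=5020
After event 3: A_seq=5175 A_ack=232 B_seq=232 B_ack=5020
After event 4: A_seq=5175 A_ack=232 B_seq=232 B_ack=5175
After event 5: A_seq=5175 A_ack=232 B_seq=232 B_ack=5175
After event 6: A_seq=5175 A_ack=232 B_seq=232 B_ack=5175
After event 7: A_seq=5210 A_ack=232 B_seq=232 B_ack=5210

5210 232 232 5210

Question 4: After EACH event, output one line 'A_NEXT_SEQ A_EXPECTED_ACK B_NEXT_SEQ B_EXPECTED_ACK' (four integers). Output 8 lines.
5000 232 232 5000
5020 232 232 5020
5130 232 232 5020
5175 232 232 5020
5175 232 232 5175
5175 232 232 5175
5175 232 232 5175
5210 232 232 5210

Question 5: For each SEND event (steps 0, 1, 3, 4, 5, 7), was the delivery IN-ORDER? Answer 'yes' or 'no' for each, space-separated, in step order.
Step 0: SEND seq=200 -> in-order
Step 1: SEND seq=5000 -> in-order
Step 3: SEND seq=5130 -> out-of-order
Step 4: SEND seq=5020 -> in-order
Step 5: SEND seq=5020 -> out-of-order
Step 7: SEND seq=5175 -> in-order

Answer: yes yes no yes no yes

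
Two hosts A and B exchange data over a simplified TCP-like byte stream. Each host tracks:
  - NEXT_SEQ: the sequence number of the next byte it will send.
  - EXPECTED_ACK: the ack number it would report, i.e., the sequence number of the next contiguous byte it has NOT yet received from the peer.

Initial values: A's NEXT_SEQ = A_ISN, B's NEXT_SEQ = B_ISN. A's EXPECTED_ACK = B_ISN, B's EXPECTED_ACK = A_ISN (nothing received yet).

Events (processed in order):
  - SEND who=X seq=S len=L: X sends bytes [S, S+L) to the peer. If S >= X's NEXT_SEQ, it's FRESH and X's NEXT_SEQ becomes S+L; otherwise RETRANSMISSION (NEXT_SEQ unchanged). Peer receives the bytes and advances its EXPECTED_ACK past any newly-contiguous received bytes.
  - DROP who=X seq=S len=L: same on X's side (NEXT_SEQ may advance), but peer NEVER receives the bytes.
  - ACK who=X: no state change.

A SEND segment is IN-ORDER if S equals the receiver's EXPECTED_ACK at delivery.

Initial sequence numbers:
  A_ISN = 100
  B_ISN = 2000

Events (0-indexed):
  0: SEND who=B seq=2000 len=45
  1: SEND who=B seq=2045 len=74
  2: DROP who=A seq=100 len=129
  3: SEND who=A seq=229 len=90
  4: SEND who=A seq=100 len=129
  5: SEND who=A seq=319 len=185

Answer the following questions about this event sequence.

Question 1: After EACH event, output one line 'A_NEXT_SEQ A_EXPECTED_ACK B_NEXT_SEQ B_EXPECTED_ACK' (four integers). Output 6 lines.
100 2045 2045 100
100 2119 2119 100
229 2119 2119 100
319 2119 2119 100
319 2119 2119 319
504 2119 2119 504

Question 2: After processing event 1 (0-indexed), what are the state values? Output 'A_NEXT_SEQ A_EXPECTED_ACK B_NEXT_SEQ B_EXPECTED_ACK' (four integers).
After event 0: A_seq=100 A_ack=2045 B_seq=2045 B_ack=100
After event 1: A_seq=100 A_ack=2119 B_seq=2119 B_ack=100

100 2119 2119 100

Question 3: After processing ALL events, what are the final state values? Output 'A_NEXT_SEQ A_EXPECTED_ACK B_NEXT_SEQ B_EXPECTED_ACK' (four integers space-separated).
After event 0: A_seq=100 A_ack=2045 B_seq=2045 B_ack=100
After event 1: A_seq=100 A_ack=2119 B_seq=2119 B_ack=100
After event 2: A_seq=229 A_ack=2119 B_seq=2119 B_ack=100
After event 3: A_seq=319 A_ack=2119 B_seq=2119 B_ack=100
After event 4: A_seq=319 A_ack=2119 B_seq=2119 B_ack=319
After event 5: A_seq=504 A_ack=2119 B_seq=2119 B_ack=504

Answer: 504 2119 2119 504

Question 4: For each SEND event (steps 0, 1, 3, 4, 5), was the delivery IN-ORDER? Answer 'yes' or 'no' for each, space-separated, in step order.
Step 0: SEND seq=2000 -> in-order
Step 1: SEND seq=2045 -> in-order
Step 3: SEND seq=229 -> out-of-order
Step 4: SEND seq=100 -> in-order
Step 5: SEND seq=319 -> in-order

Answer: yes yes no yes yes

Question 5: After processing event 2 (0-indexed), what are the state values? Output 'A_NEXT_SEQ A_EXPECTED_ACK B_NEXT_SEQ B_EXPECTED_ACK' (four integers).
After event 0: A_seq=100 A_ack=2045 B_seq=2045 B_ack=100
After event 1: A_seq=100 A_ack=2119 B_seq=2119 B_ack=100
After event 2: A_seq=229 A_ack=2119 B_seq=2119 B_ack=100

229 2119 2119 100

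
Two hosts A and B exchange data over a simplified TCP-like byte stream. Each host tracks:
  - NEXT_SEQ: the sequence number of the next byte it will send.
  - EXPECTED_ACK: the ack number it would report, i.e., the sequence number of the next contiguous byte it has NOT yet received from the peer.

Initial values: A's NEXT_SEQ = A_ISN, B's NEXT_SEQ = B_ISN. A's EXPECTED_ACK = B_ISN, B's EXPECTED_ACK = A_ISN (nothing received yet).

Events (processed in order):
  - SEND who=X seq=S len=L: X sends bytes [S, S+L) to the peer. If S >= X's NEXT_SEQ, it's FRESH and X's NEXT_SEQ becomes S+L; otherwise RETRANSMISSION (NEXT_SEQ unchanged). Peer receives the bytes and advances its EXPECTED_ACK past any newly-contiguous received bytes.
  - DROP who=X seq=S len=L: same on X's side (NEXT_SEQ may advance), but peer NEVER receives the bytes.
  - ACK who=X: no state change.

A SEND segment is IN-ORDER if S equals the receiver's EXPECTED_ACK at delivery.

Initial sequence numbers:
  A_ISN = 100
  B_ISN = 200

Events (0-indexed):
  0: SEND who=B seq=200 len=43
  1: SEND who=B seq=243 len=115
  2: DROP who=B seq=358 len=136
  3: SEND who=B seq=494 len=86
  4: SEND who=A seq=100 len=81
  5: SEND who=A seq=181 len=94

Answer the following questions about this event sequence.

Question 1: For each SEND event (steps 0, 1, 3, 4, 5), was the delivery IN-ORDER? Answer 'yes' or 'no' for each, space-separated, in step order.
Step 0: SEND seq=200 -> in-order
Step 1: SEND seq=243 -> in-order
Step 3: SEND seq=494 -> out-of-order
Step 4: SEND seq=100 -> in-order
Step 5: SEND seq=181 -> in-order

Answer: yes yes no yes yes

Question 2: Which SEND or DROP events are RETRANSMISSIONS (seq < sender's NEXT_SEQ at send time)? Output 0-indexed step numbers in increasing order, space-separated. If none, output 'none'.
Answer: none

Derivation:
Step 0: SEND seq=200 -> fresh
Step 1: SEND seq=243 -> fresh
Step 2: DROP seq=358 -> fresh
Step 3: SEND seq=494 -> fresh
Step 4: SEND seq=100 -> fresh
Step 5: SEND seq=181 -> fresh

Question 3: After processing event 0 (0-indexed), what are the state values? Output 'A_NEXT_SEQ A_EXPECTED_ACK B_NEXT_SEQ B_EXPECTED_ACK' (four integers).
After event 0: A_seq=100 A_ack=243 B_seq=243 B_ack=100

100 243 243 100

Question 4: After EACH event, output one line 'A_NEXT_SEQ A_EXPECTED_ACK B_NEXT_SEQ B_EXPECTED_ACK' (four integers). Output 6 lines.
100 243 243 100
100 358 358 100
100 358 494 100
100 358 580 100
181 358 580 181
275 358 580 275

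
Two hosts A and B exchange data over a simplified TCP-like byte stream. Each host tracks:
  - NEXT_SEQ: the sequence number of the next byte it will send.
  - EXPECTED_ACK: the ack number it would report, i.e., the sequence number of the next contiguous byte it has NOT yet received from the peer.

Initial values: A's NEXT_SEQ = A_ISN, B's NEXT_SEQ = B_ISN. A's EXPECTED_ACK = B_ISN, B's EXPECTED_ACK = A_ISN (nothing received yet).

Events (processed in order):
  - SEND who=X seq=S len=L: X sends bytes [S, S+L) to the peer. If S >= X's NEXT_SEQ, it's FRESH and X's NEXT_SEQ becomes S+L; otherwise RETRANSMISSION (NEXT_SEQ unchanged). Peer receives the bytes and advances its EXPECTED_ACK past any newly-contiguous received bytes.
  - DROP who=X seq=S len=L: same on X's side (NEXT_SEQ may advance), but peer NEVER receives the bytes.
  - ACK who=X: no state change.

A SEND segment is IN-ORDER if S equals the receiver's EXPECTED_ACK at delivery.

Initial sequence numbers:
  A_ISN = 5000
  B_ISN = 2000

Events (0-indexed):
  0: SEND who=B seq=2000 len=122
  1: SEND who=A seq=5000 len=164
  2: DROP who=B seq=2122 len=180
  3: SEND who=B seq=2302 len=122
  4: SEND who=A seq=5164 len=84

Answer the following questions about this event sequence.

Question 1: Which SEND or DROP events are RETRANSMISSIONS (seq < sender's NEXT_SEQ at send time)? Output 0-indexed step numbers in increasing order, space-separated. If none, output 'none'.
Step 0: SEND seq=2000 -> fresh
Step 1: SEND seq=5000 -> fresh
Step 2: DROP seq=2122 -> fresh
Step 3: SEND seq=2302 -> fresh
Step 4: SEND seq=5164 -> fresh

Answer: none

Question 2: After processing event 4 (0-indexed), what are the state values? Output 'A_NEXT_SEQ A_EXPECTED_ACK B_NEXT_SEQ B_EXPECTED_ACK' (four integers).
After event 0: A_seq=5000 A_ack=2122 B_seq=2122 B_ack=5000
After event 1: A_seq=5164 A_ack=2122 B_seq=2122 B_ack=5164
After event 2: A_seq=5164 A_ack=2122 B_seq=2302 B_ack=5164
After event 3: A_seq=5164 A_ack=2122 B_seq=2424 B_ack=5164
After event 4: A_seq=5248 A_ack=2122 B_seq=2424 B_ack=5248

5248 2122 2424 5248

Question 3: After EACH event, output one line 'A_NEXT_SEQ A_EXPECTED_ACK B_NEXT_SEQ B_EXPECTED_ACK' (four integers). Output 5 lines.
5000 2122 2122 5000
5164 2122 2122 5164
5164 2122 2302 5164
5164 2122 2424 5164
5248 2122 2424 5248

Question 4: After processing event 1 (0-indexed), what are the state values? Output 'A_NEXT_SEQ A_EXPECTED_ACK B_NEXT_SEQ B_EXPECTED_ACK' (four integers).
After event 0: A_seq=5000 A_ack=2122 B_seq=2122 B_ack=5000
After event 1: A_seq=5164 A_ack=2122 B_seq=2122 B_ack=5164

5164 2122 2122 5164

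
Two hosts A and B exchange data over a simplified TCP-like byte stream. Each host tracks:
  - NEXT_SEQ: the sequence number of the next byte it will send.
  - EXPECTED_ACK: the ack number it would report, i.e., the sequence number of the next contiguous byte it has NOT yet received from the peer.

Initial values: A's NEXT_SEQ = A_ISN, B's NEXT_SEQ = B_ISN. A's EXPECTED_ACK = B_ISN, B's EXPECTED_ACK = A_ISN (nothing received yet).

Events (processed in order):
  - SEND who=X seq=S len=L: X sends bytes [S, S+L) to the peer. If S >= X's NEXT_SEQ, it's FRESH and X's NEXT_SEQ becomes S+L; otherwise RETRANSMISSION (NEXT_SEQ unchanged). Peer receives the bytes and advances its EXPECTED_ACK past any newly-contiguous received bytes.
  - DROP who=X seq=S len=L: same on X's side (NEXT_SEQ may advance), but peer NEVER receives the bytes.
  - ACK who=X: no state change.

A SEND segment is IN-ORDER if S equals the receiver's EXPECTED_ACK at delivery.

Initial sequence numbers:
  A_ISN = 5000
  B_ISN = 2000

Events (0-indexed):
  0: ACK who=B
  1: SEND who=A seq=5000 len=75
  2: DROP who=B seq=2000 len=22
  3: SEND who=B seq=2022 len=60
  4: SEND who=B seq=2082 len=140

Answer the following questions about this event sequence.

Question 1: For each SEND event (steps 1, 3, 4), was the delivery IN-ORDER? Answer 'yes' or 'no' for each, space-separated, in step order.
Answer: yes no no

Derivation:
Step 1: SEND seq=5000 -> in-order
Step 3: SEND seq=2022 -> out-of-order
Step 4: SEND seq=2082 -> out-of-order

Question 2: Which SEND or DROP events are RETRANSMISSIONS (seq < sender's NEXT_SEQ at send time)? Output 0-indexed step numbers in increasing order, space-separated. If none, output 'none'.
Step 1: SEND seq=5000 -> fresh
Step 2: DROP seq=2000 -> fresh
Step 3: SEND seq=2022 -> fresh
Step 4: SEND seq=2082 -> fresh

Answer: none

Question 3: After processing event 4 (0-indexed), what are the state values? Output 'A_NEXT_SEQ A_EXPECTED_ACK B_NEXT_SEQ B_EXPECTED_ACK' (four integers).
After event 0: A_seq=5000 A_ack=2000 B_seq=2000 B_ack=5000
After event 1: A_seq=5075 A_ack=2000 B_seq=2000 B_ack=5075
After event 2: A_seq=5075 A_ack=2000 B_seq=2022 B_ack=5075
After event 3: A_seq=5075 A_ack=2000 B_seq=2082 B_ack=5075
After event 4: A_seq=5075 A_ack=2000 B_seq=2222 B_ack=5075

5075 2000 2222 5075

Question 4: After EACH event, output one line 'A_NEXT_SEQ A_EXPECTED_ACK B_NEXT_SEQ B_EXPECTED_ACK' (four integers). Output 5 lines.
5000 2000 2000 5000
5075 2000 2000 5075
5075 2000 2022 5075
5075 2000 2082 5075
5075 2000 2222 5075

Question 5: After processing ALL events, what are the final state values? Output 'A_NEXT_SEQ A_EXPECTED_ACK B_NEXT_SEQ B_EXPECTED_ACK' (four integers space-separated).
Answer: 5075 2000 2222 5075

Derivation:
After event 0: A_seq=5000 A_ack=2000 B_seq=2000 B_ack=5000
After event 1: A_seq=5075 A_ack=2000 B_seq=2000 B_ack=5075
After event 2: A_seq=5075 A_ack=2000 B_seq=2022 B_ack=5075
After event 3: A_seq=5075 A_ack=2000 B_seq=2082 B_ack=5075
After event 4: A_seq=5075 A_ack=2000 B_seq=2222 B_ack=5075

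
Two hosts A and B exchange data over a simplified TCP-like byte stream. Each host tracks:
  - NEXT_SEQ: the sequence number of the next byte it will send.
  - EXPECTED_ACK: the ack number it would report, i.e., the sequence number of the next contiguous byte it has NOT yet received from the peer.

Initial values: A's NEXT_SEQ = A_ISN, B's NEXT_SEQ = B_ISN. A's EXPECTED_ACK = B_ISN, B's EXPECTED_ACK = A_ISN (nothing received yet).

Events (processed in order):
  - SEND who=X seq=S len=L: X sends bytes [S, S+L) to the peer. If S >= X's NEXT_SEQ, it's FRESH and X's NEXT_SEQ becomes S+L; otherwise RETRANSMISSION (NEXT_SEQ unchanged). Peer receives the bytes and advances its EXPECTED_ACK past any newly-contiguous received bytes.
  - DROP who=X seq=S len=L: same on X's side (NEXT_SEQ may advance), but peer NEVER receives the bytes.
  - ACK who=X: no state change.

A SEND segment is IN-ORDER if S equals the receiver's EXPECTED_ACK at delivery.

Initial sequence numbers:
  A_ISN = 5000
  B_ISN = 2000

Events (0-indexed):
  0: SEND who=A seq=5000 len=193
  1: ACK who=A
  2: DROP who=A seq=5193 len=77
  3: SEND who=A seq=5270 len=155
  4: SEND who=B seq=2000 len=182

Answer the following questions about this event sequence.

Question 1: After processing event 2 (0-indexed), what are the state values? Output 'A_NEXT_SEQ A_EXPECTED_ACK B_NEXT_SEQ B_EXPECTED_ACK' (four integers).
After event 0: A_seq=5193 A_ack=2000 B_seq=2000 B_ack=5193
After event 1: A_seq=5193 A_ack=2000 B_seq=2000 B_ack=5193
After event 2: A_seq=5270 A_ack=2000 B_seq=2000 B_ack=5193

5270 2000 2000 5193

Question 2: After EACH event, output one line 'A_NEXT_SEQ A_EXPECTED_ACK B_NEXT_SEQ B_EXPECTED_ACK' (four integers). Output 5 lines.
5193 2000 2000 5193
5193 2000 2000 5193
5270 2000 2000 5193
5425 2000 2000 5193
5425 2182 2182 5193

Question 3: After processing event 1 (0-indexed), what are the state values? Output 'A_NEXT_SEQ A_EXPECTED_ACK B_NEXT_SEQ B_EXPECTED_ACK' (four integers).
After event 0: A_seq=5193 A_ack=2000 B_seq=2000 B_ack=5193
After event 1: A_seq=5193 A_ack=2000 B_seq=2000 B_ack=5193

5193 2000 2000 5193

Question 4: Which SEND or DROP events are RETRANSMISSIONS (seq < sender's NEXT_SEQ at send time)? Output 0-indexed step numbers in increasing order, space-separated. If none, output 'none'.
Answer: none

Derivation:
Step 0: SEND seq=5000 -> fresh
Step 2: DROP seq=5193 -> fresh
Step 3: SEND seq=5270 -> fresh
Step 4: SEND seq=2000 -> fresh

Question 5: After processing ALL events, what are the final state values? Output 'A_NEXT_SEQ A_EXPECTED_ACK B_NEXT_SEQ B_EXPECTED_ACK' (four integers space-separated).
After event 0: A_seq=5193 A_ack=2000 B_seq=2000 B_ack=5193
After event 1: A_seq=5193 A_ack=2000 B_seq=2000 B_ack=5193
After event 2: A_seq=5270 A_ack=2000 B_seq=2000 B_ack=5193
After event 3: A_seq=5425 A_ack=2000 B_seq=2000 B_ack=5193
After event 4: A_seq=5425 A_ack=2182 B_seq=2182 B_ack=5193

Answer: 5425 2182 2182 5193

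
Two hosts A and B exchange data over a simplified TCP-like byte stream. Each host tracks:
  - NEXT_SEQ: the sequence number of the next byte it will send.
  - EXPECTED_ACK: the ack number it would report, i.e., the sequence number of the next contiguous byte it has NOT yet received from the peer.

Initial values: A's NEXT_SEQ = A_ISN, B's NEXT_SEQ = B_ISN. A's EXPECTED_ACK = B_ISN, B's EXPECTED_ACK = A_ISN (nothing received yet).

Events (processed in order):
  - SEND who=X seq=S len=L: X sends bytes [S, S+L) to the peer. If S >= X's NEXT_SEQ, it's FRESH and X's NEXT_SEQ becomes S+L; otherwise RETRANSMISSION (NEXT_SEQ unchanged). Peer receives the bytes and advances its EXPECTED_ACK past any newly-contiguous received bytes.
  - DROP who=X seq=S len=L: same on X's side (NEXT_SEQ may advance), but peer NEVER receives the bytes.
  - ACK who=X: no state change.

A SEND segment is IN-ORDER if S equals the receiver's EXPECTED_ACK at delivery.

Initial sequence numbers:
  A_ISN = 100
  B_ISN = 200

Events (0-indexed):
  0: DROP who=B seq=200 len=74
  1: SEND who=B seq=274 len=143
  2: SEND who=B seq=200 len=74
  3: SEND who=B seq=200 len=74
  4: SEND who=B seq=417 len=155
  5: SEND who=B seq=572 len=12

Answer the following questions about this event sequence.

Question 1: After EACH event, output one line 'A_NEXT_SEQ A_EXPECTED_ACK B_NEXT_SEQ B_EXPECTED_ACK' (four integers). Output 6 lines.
100 200 274 100
100 200 417 100
100 417 417 100
100 417 417 100
100 572 572 100
100 584 584 100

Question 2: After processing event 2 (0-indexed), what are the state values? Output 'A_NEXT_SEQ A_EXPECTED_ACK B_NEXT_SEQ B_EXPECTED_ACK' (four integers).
After event 0: A_seq=100 A_ack=200 B_seq=274 B_ack=100
After event 1: A_seq=100 A_ack=200 B_seq=417 B_ack=100
After event 2: A_seq=100 A_ack=417 B_seq=417 B_ack=100

100 417 417 100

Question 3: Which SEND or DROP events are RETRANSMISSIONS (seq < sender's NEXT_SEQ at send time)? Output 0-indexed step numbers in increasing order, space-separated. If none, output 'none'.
Step 0: DROP seq=200 -> fresh
Step 1: SEND seq=274 -> fresh
Step 2: SEND seq=200 -> retransmit
Step 3: SEND seq=200 -> retransmit
Step 4: SEND seq=417 -> fresh
Step 5: SEND seq=572 -> fresh

Answer: 2 3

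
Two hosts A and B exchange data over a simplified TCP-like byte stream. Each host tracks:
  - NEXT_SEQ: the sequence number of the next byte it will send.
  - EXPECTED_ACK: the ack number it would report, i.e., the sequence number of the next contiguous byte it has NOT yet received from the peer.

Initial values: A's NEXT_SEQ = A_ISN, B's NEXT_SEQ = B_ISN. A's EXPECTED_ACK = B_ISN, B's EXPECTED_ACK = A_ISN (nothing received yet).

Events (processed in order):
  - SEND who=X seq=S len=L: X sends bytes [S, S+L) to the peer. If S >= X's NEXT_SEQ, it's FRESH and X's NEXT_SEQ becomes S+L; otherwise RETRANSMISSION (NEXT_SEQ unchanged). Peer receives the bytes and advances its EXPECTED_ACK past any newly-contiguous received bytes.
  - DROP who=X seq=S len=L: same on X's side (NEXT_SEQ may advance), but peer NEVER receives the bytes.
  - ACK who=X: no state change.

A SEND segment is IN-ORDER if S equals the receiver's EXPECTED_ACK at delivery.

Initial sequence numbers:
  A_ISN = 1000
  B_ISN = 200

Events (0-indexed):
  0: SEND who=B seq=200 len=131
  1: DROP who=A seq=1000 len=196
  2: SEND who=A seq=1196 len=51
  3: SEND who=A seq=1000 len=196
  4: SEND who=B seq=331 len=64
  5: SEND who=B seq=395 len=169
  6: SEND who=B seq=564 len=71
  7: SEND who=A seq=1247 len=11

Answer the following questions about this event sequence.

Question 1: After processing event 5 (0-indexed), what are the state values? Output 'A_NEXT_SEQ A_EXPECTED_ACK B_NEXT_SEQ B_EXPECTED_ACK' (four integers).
After event 0: A_seq=1000 A_ack=331 B_seq=331 B_ack=1000
After event 1: A_seq=1196 A_ack=331 B_seq=331 B_ack=1000
After event 2: A_seq=1247 A_ack=331 B_seq=331 B_ack=1000
After event 3: A_seq=1247 A_ack=331 B_seq=331 B_ack=1247
After event 4: A_seq=1247 A_ack=395 B_seq=395 B_ack=1247
After event 5: A_seq=1247 A_ack=564 B_seq=564 B_ack=1247

1247 564 564 1247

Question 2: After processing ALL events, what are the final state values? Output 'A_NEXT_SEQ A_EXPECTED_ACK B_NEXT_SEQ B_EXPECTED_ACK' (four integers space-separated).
Answer: 1258 635 635 1258

Derivation:
After event 0: A_seq=1000 A_ack=331 B_seq=331 B_ack=1000
After event 1: A_seq=1196 A_ack=331 B_seq=331 B_ack=1000
After event 2: A_seq=1247 A_ack=331 B_seq=331 B_ack=1000
After event 3: A_seq=1247 A_ack=331 B_seq=331 B_ack=1247
After event 4: A_seq=1247 A_ack=395 B_seq=395 B_ack=1247
After event 5: A_seq=1247 A_ack=564 B_seq=564 B_ack=1247
After event 6: A_seq=1247 A_ack=635 B_seq=635 B_ack=1247
After event 7: A_seq=1258 A_ack=635 B_seq=635 B_ack=1258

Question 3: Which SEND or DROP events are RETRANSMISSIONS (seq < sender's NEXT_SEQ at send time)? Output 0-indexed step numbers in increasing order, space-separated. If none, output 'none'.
Step 0: SEND seq=200 -> fresh
Step 1: DROP seq=1000 -> fresh
Step 2: SEND seq=1196 -> fresh
Step 3: SEND seq=1000 -> retransmit
Step 4: SEND seq=331 -> fresh
Step 5: SEND seq=395 -> fresh
Step 6: SEND seq=564 -> fresh
Step 7: SEND seq=1247 -> fresh

Answer: 3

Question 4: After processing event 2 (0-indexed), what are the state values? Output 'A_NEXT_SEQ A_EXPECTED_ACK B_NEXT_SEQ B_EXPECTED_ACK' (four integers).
After event 0: A_seq=1000 A_ack=331 B_seq=331 B_ack=1000
After event 1: A_seq=1196 A_ack=331 B_seq=331 B_ack=1000
After event 2: A_seq=1247 A_ack=331 B_seq=331 B_ack=1000

1247 331 331 1000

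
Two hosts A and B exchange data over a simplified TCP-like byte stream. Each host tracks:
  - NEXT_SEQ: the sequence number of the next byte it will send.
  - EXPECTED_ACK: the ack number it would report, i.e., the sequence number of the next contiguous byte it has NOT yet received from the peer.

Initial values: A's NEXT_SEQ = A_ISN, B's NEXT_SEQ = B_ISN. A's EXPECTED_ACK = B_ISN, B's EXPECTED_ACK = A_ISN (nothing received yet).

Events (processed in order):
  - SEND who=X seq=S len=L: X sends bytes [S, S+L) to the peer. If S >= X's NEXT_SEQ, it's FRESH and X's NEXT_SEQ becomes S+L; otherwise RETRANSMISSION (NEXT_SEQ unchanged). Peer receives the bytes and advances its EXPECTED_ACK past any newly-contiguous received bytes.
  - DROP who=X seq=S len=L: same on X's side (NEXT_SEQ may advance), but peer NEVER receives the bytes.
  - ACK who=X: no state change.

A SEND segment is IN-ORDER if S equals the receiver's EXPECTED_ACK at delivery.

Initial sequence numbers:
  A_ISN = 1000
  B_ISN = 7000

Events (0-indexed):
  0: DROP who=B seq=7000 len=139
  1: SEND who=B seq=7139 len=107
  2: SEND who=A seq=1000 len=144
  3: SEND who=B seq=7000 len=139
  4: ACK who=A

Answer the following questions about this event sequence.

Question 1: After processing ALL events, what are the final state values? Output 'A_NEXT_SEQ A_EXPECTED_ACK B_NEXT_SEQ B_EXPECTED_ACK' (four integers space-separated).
After event 0: A_seq=1000 A_ack=7000 B_seq=7139 B_ack=1000
After event 1: A_seq=1000 A_ack=7000 B_seq=7246 B_ack=1000
After event 2: A_seq=1144 A_ack=7000 B_seq=7246 B_ack=1144
After event 3: A_seq=1144 A_ack=7246 B_seq=7246 B_ack=1144
After event 4: A_seq=1144 A_ack=7246 B_seq=7246 B_ack=1144

Answer: 1144 7246 7246 1144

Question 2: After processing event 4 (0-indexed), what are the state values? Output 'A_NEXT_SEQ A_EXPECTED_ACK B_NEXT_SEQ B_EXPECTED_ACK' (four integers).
After event 0: A_seq=1000 A_ack=7000 B_seq=7139 B_ack=1000
After event 1: A_seq=1000 A_ack=7000 B_seq=7246 B_ack=1000
After event 2: A_seq=1144 A_ack=7000 B_seq=7246 B_ack=1144
After event 3: A_seq=1144 A_ack=7246 B_seq=7246 B_ack=1144
After event 4: A_seq=1144 A_ack=7246 B_seq=7246 B_ack=1144

1144 7246 7246 1144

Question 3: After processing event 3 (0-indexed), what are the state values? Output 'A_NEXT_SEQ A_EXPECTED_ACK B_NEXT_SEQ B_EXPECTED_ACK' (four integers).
After event 0: A_seq=1000 A_ack=7000 B_seq=7139 B_ack=1000
After event 1: A_seq=1000 A_ack=7000 B_seq=7246 B_ack=1000
After event 2: A_seq=1144 A_ack=7000 B_seq=7246 B_ack=1144
After event 3: A_seq=1144 A_ack=7246 B_seq=7246 B_ack=1144

1144 7246 7246 1144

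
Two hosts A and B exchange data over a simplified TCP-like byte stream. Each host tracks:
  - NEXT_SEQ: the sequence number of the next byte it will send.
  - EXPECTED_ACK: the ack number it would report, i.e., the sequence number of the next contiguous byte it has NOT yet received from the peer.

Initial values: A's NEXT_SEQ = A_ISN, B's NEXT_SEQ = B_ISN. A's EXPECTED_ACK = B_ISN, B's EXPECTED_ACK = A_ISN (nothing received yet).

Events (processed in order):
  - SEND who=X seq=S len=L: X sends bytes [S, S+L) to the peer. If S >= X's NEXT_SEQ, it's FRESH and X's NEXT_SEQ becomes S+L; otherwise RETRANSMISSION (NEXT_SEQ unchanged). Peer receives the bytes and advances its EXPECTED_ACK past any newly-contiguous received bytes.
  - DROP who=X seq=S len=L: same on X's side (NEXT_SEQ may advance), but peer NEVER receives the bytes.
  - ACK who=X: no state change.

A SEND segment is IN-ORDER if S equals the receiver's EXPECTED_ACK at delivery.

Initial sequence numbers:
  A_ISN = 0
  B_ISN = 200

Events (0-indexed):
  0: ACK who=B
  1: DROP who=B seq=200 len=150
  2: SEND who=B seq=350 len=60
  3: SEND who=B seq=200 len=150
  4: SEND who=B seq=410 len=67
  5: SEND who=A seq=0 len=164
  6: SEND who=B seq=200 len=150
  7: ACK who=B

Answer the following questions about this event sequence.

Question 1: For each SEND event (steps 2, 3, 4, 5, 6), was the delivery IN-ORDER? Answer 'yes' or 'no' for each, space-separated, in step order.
Step 2: SEND seq=350 -> out-of-order
Step 3: SEND seq=200 -> in-order
Step 4: SEND seq=410 -> in-order
Step 5: SEND seq=0 -> in-order
Step 6: SEND seq=200 -> out-of-order

Answer: no yes yes yes no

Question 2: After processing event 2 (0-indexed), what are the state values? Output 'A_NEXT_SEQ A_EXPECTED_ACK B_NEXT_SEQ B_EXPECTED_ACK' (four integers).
After event 0: A_seq=0 A_ack=200 B_seq=200 B_ack=0
After event 1: A_seq=0 A_ack=200 B_seq=350 B_ack=0
After event 2: A_seq=0 A_ack=200 B_seq=410 B_ack=0

0 200 410 0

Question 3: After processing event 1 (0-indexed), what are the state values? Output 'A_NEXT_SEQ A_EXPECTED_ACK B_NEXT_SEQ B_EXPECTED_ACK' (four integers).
After event 0: A_seq=0 A_ack=200 B_seq=200 B_ack=0
After event 1: A_seq=0 A_ack=200 B_seq=350 B_ack=0

0 200 350 0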